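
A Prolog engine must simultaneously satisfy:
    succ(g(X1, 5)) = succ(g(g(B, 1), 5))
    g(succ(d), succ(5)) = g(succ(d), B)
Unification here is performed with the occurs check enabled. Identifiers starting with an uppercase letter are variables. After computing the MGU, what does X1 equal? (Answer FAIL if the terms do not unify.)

Decompose succ/1: g(X1, 5) = g(g(B, 1), 5).
Decompose g/2: X1 = g(B, 1),  5 = 5.
Bind X1 := g(B, 1); no other remaining equation mentions X1.
Delete trivial equation 5 = 5.
Decompose g/2: succ(d) = succ(d),  succ(5) = B.
Delete trivial equation succ(d) = succ(d).
Bind B := succ(5). Substituting into the earlier binding gives X1 := g(succ(5), 1).
MGU = { X1 -> g(succ(5), 1), B -> succ(5) }, so X1 -> g(succ(5), 1).

g(succ(5), 1)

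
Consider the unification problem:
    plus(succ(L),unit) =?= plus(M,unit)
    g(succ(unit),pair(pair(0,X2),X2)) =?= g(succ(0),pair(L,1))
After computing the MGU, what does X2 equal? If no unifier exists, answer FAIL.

Decompose plus/2: succ(L) =?= M,  unit =?= unit.
Bind M := succ(L); no other remaining equation mentions M.
Delete trivial equation unit =?= unit.
Decompose g/2: succ(unit) =?= succ(0),  pair(pair(0,X2),X2) =?= pair(L,1).
Decompose succ/1: unit =?= 0.
Clash: constants unit and 0 differ; no unifier exists.

FAIL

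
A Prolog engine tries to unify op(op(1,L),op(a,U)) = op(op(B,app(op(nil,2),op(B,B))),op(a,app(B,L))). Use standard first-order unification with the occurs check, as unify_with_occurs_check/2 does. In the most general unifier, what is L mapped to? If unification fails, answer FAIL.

app(op(nil,2),op(1,1))

Decompose op/2: op(1,L) = op(B,app(op(nil,2),op(B,B))),  op(a,U) = op(a,app(B,L)).
Decompose op/2: 1 = B,  L = app(op(nil,2),op(B,B)).
Bind B := 1; substituting into the remaining equations gives: L = app(op(nil,2),op(1,1)),  op(a,U) = op(a,app(1,L)).
Bind L := app(op(nil,2),op(1,1)); substituting into the remaining equation gives: op(a,U) = op(a,app(1,app(op(nil,2),op(1,1)))).
Decompose op/2: a = a,  U = app(1,app(op(nil,2),op(1,1))).
Delete trivial equation a = a.
Bind U := app(1,app(op(nil,2),op(1,1))).
MGU = { B = 1, L = app(op(nil,2),op(1,1)), U = app(1,app(op(nil,2),op(1,1))) }, so L = app(op(nil,2),op(1,1)).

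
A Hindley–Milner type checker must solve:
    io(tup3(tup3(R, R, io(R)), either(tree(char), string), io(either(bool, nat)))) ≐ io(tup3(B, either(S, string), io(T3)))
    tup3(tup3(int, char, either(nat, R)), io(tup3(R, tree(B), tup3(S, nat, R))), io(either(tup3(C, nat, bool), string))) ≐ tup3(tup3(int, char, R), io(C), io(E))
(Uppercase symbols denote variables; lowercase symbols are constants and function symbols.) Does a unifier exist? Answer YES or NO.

Decompose io/1: tup3(tup3(R, R, io(R)), either(tree(char), string), io(either(bool, nat))) ≐ tup3(B, either(S, string), io(T3)).
Decompose tup3/3: tup3(R, R, io(R)) ≐ B,  either(tree(char), string) ≐ either(S, string),  io(either(bool, nat)) ≐ io(T3).
Bind B := tup3(R, R, io(R)); substituting into the one remaining equation that mentions B gives: tup3(tup3(int, char, either(nat, R)), io(tup3(R, tree(tup3(R, R, io(R))), tup3(S, nat, R))), io(either(tup3(C, nat, bool), string))) ≐ tup3(tup3(int, char, R), io(C), io(E)).
Decompose either/2: tree(char) ≐ S,  string ≐ string.
Bind S := tree(char); substituting into the one remaining equation that mentions S gives: tup3(tup3(int, char, either(nat, R)), io(tup3(R, tree(tup3(R, R, io(R))), tup3(tree(char), nat, R))), io(either(tup3(C, nat, bool), string))) ≐ tup3(tup3(int, char, R), io(C), io(E)).
Delete trivial equation string ≐ string.
Decompose io/1: either(bool, nat) ≐ T3.
Bind T3 := either(bool, nat); no other remaining equation mentions T3.
Decompose tup3/3: tup3(int, char, either(nat, R)) ≐ tup3(int, char, R),  io(tup3(R, tree(tup3(R, R, io(R))), tup3(tree(char), nat, R))) ≐ io(C),  io(either(tup3(C, nat, bool), string)) ≐ io(E).
Decompose tup3/3: int ≐ int,  char ≐ char,  either(nat, R) ≐ R.
Delete trivial equation int ≐ int.
Delete trivial equation char ≐ char.
Occurs check fails: R occurs in either(nat, R); the equation R ≐ either(nat, R) has no finite solution.

NO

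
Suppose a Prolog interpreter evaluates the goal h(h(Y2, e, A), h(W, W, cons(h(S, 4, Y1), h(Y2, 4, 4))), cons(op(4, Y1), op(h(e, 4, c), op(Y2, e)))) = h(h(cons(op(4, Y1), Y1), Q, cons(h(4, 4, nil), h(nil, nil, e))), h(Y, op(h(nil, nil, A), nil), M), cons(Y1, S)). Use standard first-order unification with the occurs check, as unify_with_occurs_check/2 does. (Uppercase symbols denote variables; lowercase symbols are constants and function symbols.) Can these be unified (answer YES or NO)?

Decompose h/3: h(Y2, e, A) = h(cons(op(4, Y1), Y1), Q, cons(h(4, 4, nil), h(nil, nil, e))),  h(W, W, cons(h(S, 4, Y1), h(Y2, 4, 4))) = h(Y, op(h(nil, nil, A), nil), M),  cons(op(4, Y1), op(h(e, 4, c), op(Y2, e))) = cons(Y1, S).
Decompose h/3: Y2 = cons(op(4, Y1), Y1),  e = Q,  A = cons(h(4, 4, nil), h(nil, nil, e)).
Bind Y2 := cons(op(4, Y1), Y1); substituting into the 2 remaining equations that mention Y2 gives: h(W, W, cons(h(S, 4, Y1), h(cons(op(4, Y1), Y1), 4, 4))) = h(Y, op(h(nil, nil, A), nil), M),  cons(op(4, Y1), op(h(e, 4, c), op(cons(op(4, Y1), Y1), e))) = cons(Y1, S).
Bind Q := e; no other remaining equation mentions Q.
Bind A := cons(h(4, 4, nil), h(nil, nil, e)); substituting into the one remaining equation that mentions A gives: h(W, W, cons(h(S, 4, Y1), h(cons(op(4, Y1), Y1), 4, 4))) = h(Y, op(h(nil, nil, cons(h(4, 4, nil), h(nil, nil, e))), nil), M).
Decompose h/3: W = Y,  W = op(h(nil, nil, cons(h(4, 4, nil), h(nil, nil, e))), nil),  cons(h(S, 4, Y1), h(cons(op(4, Y1), Y1), 4, 4)) = M.
Bind W := Y; substituting into the one remaining equation that mentions W gives: Y = op(h(nil, nil, cons(h(4, 4, nil), h(nil, nil, e))), nil).
Bind Y := op(h(nil, nil, cons(h(4, 4, nil), h(nil, nil, e))), nil); no other remaining equation mentions Y. Substituting into the earlier binding gives W := op(h(nil, nil, cons(h(4, 4, nil), h(nil, nil, e))), nil).
Bind M := cons(h(S, 4, Y1), h(cons(op(4, Y1), Y1), 4, 4)); no other remaining equation mentions M.
Decompose cons/2: op(4, Y1) = Y1,  op(h(e, 4, c), op(cons(op(4, Y1), Y1), e)) = S.
Occurs check fails: Y1 occurs in op(4, Y1); the equation Y1 = op(4, Y1) has no finite solution.

NO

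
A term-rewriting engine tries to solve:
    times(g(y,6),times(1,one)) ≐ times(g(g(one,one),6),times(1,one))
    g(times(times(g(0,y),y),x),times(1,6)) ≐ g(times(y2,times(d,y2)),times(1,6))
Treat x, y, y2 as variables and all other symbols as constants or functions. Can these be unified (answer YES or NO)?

YES

Decompose times/2: g(y,6) ≐ g(g(one,one),6),  times(1,one) ≐ times(1,one).
Decompose g/2: y ≐ g(one,one),  6 ≐ 6.
Bind y := g(one,one); substituting into the one remaining equation that mentions y gives: g(times(times(g(0,g(one,one)),g(one,one)),x),times(1,6)) ≐ g(times(y2,times(d,y2)),times(1,6)).
Delete trivial equation 6 ≐ 6.
Delete trivial equation times(1,one) ≐ times(1,one).
Decompose g/2: times(times(g(0,g(one,one)),g(one,one)),x) ≐ times(y2,times(d,y2)),  times(1,6) ≐ times(1,6).
Decompose times/2: times(g(0,g(one,one)),g(one,one)) ≐ y2,  x ≐ times(d,y2).
Bind y2 := times(g(0,g(one,one)),g(one,one)); substituting into the one remaining equation that mentions y2 gives: x ≐ times(d,times(g(0,g(one,one)),g(one,one))).
Bind x := times(d,times(g(0,g(one,one)),g(one,one))); no other remaining equation mentions x.
Delete trivial equation times(1,6) ≐ times(1,6).
No equations remain and no clash or occurs-check failure arose, so a unifier exists.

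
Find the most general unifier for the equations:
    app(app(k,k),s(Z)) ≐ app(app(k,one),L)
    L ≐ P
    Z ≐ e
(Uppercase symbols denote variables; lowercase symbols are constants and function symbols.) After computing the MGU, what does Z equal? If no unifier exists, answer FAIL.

Decompose app/2: app(k,k) ≐ app(k,one),  s(Z) ≐ L.
Decompose app/2: k ≐ k,  k ≐ one.
Delete trivial equation k ≐ k.
Clash: constants k and one differ; no unifier exists.

FAIL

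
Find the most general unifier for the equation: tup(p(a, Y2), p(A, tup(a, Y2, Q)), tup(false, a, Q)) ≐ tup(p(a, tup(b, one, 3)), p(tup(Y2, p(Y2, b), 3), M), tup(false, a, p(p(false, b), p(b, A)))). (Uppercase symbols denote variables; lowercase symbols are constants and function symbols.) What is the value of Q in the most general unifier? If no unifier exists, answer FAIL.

Decompose tup/3: p(a, Y2) ≐ p(a, tup(b, one, 3)),  p(A, tup(a, Y2, Q)) ≐ p(tup(Y2, p(Y2, b), 3), M),  tup(false, a, Q) ≐ tup(false, a, p(p(false, b), p(b, A))).
Decompose p/2: a ≐ a,  Y2 ≐ tup(b, one, 3).
Delete trivial equation a ≐ a.
Bind Y2 := tup(b, one, 3); substituting into the one remaining equation that mentions Y2 gives: p(A, tup(a, tup(b, one, 3), Q)) ≐ p(tup(tup(b, one, 3), p(tup(b, one, 3), b), 3), M).
Decompose p/2: A ≐ tup(tup(b, one, 3), p(tup(b, one, 3), b), 3),  tup(a, tup(b, one, 3), Q) ≐ M.
Bind A := tup(tup(b, one, 3), p(tup(b, one, 3), b), 3); substituting into the one remaining equation that mentions A gives: tup(false, a, Q) ≐ tup(false, a, p(p(false, b), p(b, tup(tup(b, one, 3), p(tup(b, one, 3), b), 3)))).
Bind M := tup(a, tup(b, one, 3), Q); no other remaining equation mentions M.
Decompose tup/3: false ≐ false,  a ≐ a,  Q ≐ p(p(false, b), p(b, tup(tup(b, one, 3), p(tup(b, one, 3), b), 3))).
Delete trivial equation false ≐ false.
Delete trivial equation a ≐ a.
Bind Q := p(p(false, b), p(b, tup(tup(b, one, 3), p(tup(b, one, 3), b), 3))). Substituting into the earlier binding gives M := tup(a, tup(b, one, 3), p(p(false, b), p(b, tup(tup(b, one, 3), p(tup(b, one, 3), b), 3)))).
MGU = { Y2 := tup(b, one, 3), A := tup(tup(b, one, 3), p(tup(b, one, 3), b), 3), M := tup(a, tup(b, one, 3), p(p(false, b), p(b, tup(tup(b, one, 3), p(tup(b, one, 3), b), 3)))), Q := p(p(false, b), p(b, tup(tup(b, one, 3), p(tup(b, one, 3), b), 3))) }, so Q := p(p(false, b), p(b, tup(tup(b, one, 3), p(tup(b, one, 3), b), 3))).

p(p(false, b), p(b, tup(tup(b, one, 3), p(tup(b, one, 3), b), 3)))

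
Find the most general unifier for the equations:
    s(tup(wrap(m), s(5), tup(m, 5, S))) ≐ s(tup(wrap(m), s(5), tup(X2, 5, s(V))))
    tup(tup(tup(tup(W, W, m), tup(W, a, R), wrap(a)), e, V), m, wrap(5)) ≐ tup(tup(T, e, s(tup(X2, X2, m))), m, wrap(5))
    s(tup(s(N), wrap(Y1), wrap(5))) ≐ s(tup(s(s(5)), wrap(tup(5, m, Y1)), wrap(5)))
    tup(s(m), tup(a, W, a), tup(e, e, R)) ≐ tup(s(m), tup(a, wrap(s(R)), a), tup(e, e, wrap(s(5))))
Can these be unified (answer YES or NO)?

Decompose s/1: tup(wrap(m), s(5), tup(m, 5, S)) ≐ tup(wrap(m), s(5), tup(X2, 5, s(V))).
Decompose tup/3: wrap(m) ≐ wrap(m),  s(5) ≐ s(5),  tup(m, 5, S) ≐ tup(X2, 5, s(V)).
Delete trivial equation wrap(m) ≐ wrap(m).
Delete trivial equation s(5) ≐ s(5).
Decompose tup/3: m ≐ X2,  5 ≐ 5,  S ≐ s(V).
Bind X2 := m; substituting into the one remaining equation that mentions X2 gives: tup(tup(tup(tup(W, W, m), tup(W, a, R), wrap(a)), e, V), m, wrap(5)) ≐ tup(tup(T, e, s(tup(m, m, m))), m, wrap(5)).
Delete trivial equation 5 ≐ 5.
Bind S := s(V); no other remaining equation mentions S.
Decompose tup/3: tup(tup(tup(W, W, m), tup(W, a, R), wrap(a)), e, V) ≐ tup(T, e, s(tup(m, m, m))),  m ≐ m,  wrap(5) ≐ wrap(5).
Decompose tup/3: tup(tup(W, W, m), tup(W, a, R), wrap(a)) ≐ T,  e ≐ e,  V ≐ s(tup(m, m, m)).
Bind T := tup(tup(W, W, m), tup(W, a, R), wrap(a)); no other remaining equation mentions T.
Delete trivial equation e ≐ e.
Bind V := s(tup(m, m, m)); no other remaining equation mentions V. Substituting into the earlier binding gives S := s(s(tup(m, m, m))).
Delete trivial equation m ≐ m.
Delete trivial equation wrap(5) ≐ wrap(5).
Decompose s/1: tup(s(N), wrap(Y1), wrap(5)) ≐ tup(s(s(5)), wrap(tup(5, m, Y1)), wrap(5)).
Decompose tup/3: s(N) ≐ s(s(5)),  wrap(Y1) ≐ wrap(tup(5, m, Y1)),  wrap(5) ≐ wrap(5).
Decompose s/1: N ≐ s(5).
Bind N := s(5); no other remaining equation mentions N.
Decompose wrap/1: Y1 ≐ tup(5, m, Y1).
Occurs check fails: Y1 occurs in tup(5, m, Y1); the equation Y1 ≐ tup(5, m, Y1) has no finite solution.

NO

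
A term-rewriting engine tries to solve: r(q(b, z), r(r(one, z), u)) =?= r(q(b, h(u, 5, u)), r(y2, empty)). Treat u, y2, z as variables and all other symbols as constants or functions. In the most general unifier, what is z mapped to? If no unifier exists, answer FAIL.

Decompose r/2: q(b, z) =?= q(b, h(u, 5, u)),  r(r(one, z), u) =?= r(y2, empty).
Decompose q/2: b =?= b,  z =?= h(u, 5, u).
Delete trivial equation b =?= b.
Bind z := h(u, 5, u); substituting into the remaining equation gives: r(r(one, h(u, 5, u)), u) =?= r(y2, empty).
Decompose r/2: r(one, h(u, 5, u)) =?= y2,  u =?= empty.
Bind y2 := r(one, h(u, 5, u)); no other remaining equation mentions y2.
Bind u := empty. Substituting into the earlier bindings gives z := h(empty, 5, empty), y2 := r(one, h(empty, 5, empty)).
MGU = { z := h(empty, 5, empty), y2 := r(one, h(empty, 5, empty)), u := empty }, so z := h(empty, 5, empty).

h(empty, 5, empty)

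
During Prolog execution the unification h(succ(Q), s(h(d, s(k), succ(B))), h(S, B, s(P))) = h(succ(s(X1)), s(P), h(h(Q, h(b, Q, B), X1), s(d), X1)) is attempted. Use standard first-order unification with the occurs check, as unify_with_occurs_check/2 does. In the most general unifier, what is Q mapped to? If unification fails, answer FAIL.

Decompose h/3: succ(Q) = succ(s(X1)),  s(h(d, s(k), succ(B))) = s(P),  h(S, B, s(P)) = h(h(Q, h(b, Q, B), X1), s(d), X1).
Decompose succ/1: Q = s(X1).
Bind Q := s(X1); substituting into the one remaining equation that mentions Q gives: h(S, B, s(P)) = h(h(s(X1), h(b, s(X1), B), X1), s(d), X1).
Decompose s/1: h(d, s(k), succ(B)) = P.
Bind P := h(d, s(k), succ(B)); substituting into the remaining equation gives: h(S, B, s(h(d, s(k), succ(B)))) = h(h(s(X1), h(b, s(X1), B), X1), s(d), X1).
Decompose h/3: S = h(s(X1), h(b, s(X1), B), X1),  B = s(d),  s(h(d, s(k), succ(B))) = X1.
Bind S := h(s(X1), h(b, s(X1), B), X1); no other remaining equation mentions S.
Bind B := s(d); substituting into the remaining equation gives: s(h(d, s(k), succ(s(d)))) = X1. Substituting into the earlier bindings gives P := h(d, s(k), succ(s(d))), S := h(s(X1), h(b, s(X1), s(d)), X1).
Bind X1 := s(h(d, s(k), succ(s(d)))). Substituting into the earlier bindings gives Q := s(s(h(d, s(k), succ(s(d))))), S := h(s(s(h(d, s(k), succ(s(d))))), h(b, s(s(h(d, s(k), succ(s(d))))), s(d)), s(h(d, s(k), succ(s(d))))).
MGU = { Q ↦ s(s(h(d, s(k), succ(s(d))))), P ↦ h(d, s(k), succ(s(d))), S ↦ h(s(s(h(d, s(k), succ(s(d))))), h(b, s(s(h(d, s(k), succ(s(d))))), s(d)), s(h(d, s(k), succ(s(d))))), B ↦ s(d), X1 ↦ s(h(d, s(k), succ(s(d)))) }, so Q ↦ s(s(h(d, s(k), succ(s(d))))).

s(s(h(d, s(k), succ(s(d)))))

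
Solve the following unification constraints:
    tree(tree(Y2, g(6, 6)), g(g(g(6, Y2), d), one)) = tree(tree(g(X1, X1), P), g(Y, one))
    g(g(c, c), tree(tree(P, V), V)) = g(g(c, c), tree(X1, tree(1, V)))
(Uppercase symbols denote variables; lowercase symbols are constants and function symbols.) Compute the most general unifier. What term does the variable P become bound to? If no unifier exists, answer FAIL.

FAIL

Decompose tree/2: tree(Y2, g(6, 6)) = tree(g(X1, X1), P),  g(g(g(6, Y2), d), one) = g(Y, one).
Decompose tree/2: Y2 = g(X1, X1),  g(6, 6) = P.
Bind Y2 := g(X1, X1); substituting into the one remaining equation that mentions Y2 gives: g(g(g(6, g(X1, X1)), d), one) = g(Y, one).
Bind P := g(6, 6); substituting into the one remaining equation that mentions P gives: g(g(c, c), tree(tree(g(6, 6), V), V)) = g(g(c, c), tree(X1, tree(1, V))).
Decompose g/2: g(g(6, g(X1, X1)), d) = Y,  one = one.
Bind Y := g(g(6, g(X1, X1)), d); no other remaining equation mentions Y.
Delete trivial equation one = one.
Decompose g/2: g(c, c) = g(c, c),  tree(tree(g(6, 6), V), V) = tree(X1, tree(1, V)).
Delete trivial equation g(c, c) = g(c, c).
Decompose tree/2: tree(g(6, 6), V) = X1,  V = tree(1, V).
Bind X1 := tree(g(6, 6), V); no other remaining equation mentions X1. Substituting into the earlier bindings gives Y2 := g(tree(g(6, 6), V), tree(g(6, 6), V)), Y := g(g(6, g(tree(g(6, 6), V), tree(g(6, 6), V))), d).
Occurs check fails: V occurs in tree(1, V); the equation V = tree(1, V) has no finite solution.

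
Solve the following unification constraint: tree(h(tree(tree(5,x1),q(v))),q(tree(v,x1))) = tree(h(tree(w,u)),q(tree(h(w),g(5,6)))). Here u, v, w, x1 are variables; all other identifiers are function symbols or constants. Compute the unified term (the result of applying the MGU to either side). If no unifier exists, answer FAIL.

tree(h(tree(tree(5,g(5,6)),q(h(tree(5,g(5,6)))))),q(tree(h(tree(5,g(5,6))),g(5,6))))

Decompose tree/2: h(tree(tree(5,x1),q(v))) = h(tree(w,u)),  q(tree(v,x1)) = q(tree(h(w),g(5,6))).
Decompose h/1: tree(tree(5,x1),q(v)) = tree(w,u).
Decompose tree/2: tree(5,x1) = w,  q(v) = u.
Bind w := tree(5,x1); substituting into the one remaining equation that mentions w gives: q(tree(v,x1)) = q(tree(h(tree(5,x1)),g(5,6))).
Bind u := q(v); no other remaining equation mentions u.
Decompose q/1: tree(v,x1) = tree(h(tree(5,x1)),g(5,6)).
Decompose tree/2: v = h(tree(5,x1)),  x1 = g(5,6).
Bind v := h(tree(5,x1)); no other remaining equation mentions v. Substituting into the earlier binding gives u := q(h(tree(5,x1))).
Bind x1 := g(5,6). Substituting into the earlier bindings gives w := tree(5,g(5,6)), u := q(h(tree(5,g(5,6)))), v := h(tree(5,g(5,6))).
Applying the MGU to either side gives tree(h(tree(tree(5,g(5,6)),q(h(tree(5,g(5,6)))))),q(tree(h(tree(5,g(5,6))),g(5,6)))).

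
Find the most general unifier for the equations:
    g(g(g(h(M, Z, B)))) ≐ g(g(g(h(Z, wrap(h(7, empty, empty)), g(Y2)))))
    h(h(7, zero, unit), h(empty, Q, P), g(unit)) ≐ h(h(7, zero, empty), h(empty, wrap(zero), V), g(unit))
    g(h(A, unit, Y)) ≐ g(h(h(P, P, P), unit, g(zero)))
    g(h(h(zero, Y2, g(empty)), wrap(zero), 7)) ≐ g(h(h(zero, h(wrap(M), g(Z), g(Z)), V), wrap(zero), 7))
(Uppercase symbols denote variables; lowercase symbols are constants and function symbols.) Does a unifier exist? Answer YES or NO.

NO

Decompose g/1: g(g(h(M, Z, B))) ≐ g(g(h(Z, wrap(h(7, empty, empty)), g(Y2)))).
Decompose g/1: g(h(M, Z, B)) ≐ g(h(Z, wrap(h(7, empty, empty)), g(Y2))).
Decompose g/1: h(M, Z, B) ≐ h(Z, wrap(h(7, empty, empty)), g(Y2)).
Decompose h/3: M ≐ Z,  Z ≐ wrap(h(7, empty, empty)),  B ≐ g(Y2).
Bind M := Z; substituting into the one remaining equation that mentions M gives: g(h(h(zero, Y2, g(empty)), wrap(zero), 7)) ≐ g(h(h(zero, h(wrap(Z), g(Z), g(Z)), V), wrap(zero), 7)).
Bind Z := wrap(h(7, empty, empty)); substituting into the one remaining equation that mentions Z gives: g(h(h(zero, Y2, g(empty)), wrap(zero), 7)) ≐ g(h(h(zero, h(wrap(wrap(h(7, empty, empty))), g(wrap(h(7, empty, empty))), g(wrap(h(7, empty, empty)))), V), wrap(zero), 7)). Substituting into the earlier binding gives M := wrap(h(7, empty, empty)).
Bind B := g(Y2); no other remaining equation mentions B.
Decompose h/3: h(7, zero, unit) ≐ h(7, zero, empty),  h(empty, Q, P) ≐ h(empty, wrap(zero), V),  g(unit) ≐ g(unit).
Decompose h/3: 7 ≐ 7,  zero ≐ zero,  unit ≐ empty.
Delete trivial equation 7 ≐ 7.
Delete trivial equation zero ≐ zero.
Clash: constants unit and empty differ; no unifier exists.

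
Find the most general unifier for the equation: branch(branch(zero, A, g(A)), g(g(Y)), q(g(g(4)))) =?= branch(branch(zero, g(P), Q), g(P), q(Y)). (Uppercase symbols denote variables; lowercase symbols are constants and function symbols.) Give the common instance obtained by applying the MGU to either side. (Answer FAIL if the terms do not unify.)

branch(branch(zero, g(g(g(g(4)))), g(g(g(g(g(4)))))), g(g(g(g(4)))), q(g(g(4))))

Decompose branch/3: branch(zero, A, g(A)) =?= branch(zero, g(P), Q),  g(g(Y)) =?= g(P),  q(g(g(4))) =?= q(Y).
Decompose branch/3: zero =?= zero,  A =?= g(P),  g(A) =?= Q.
Delete trivial equation zero =?= zero.
Bind A := g(P); substituting into the one remaining equation that mentions A gives: g(g(P)) =?= Q.
Bind Q := g(g(P)); no other remaining equation mentions Q.
Decompose g/1: g(Y) =?= P.
Bind P := g(Y); no other remaining equation mentions P. Substituting into the earlier bindings gives A := g(g(Y)), Q := g(g(g(Y))).
Decompose q/1: g(g(4)) =?= Y.
Bind Y := g(g(4)). Substituting into the earlier bindings gives A := g(g(g(g(4)))), Q := g(g(g(g(g(4))))), P := g(g(g(4))).
Applying the MGU to either side gives branch(branch(zero, g(g(g(g(4)))), g(g(g(g(g(4)))))), g(g(g(g(4)))), q(g(g(4)))).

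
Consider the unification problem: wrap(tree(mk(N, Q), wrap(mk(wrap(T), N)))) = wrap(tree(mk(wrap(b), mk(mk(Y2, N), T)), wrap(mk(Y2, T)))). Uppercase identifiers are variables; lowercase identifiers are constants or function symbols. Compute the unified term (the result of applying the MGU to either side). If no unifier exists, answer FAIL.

Decompose wrap/1: tree(mk(N, Q), wrap(mk(wrap(T), N))) = tree(mk(wrap(b), mk(mk(Y2, N), T)), wrap(mk(Y2, T))).
Decompose tree/2: mk(N, Q) = mk(wrap(b), mk(mk(Y2, N), T)),  wrap(mk(wrap(T), N)) = wrap(mk(Y2, T)).
Decompose mk/2: N = wrap(b),  Q = mk(mk(Y2, N), T).
Bind N := wrap(b); substituting into the remaining equations gives: Q = mk(mk(Y2, wrap(b)), T),  wrap(mk(wrap(T), wrap(b))) = wrap(mk(Y2, T)).
Bind Q := mk(mk(Y2, wrap(b)), T); no other remaining equation mentions Q.
Decompose wrap/1: mk(wrap(T), wrap(b)) = mk(Y2, T).
Decompose mk/2: wrap(T) = Y2,  wrap(b) = T.
Bind Y2 := wrap(T); no other remaining equation mentions Y2. Substituting into the earlier binding gives Q := mk(mk(wrap(T), wrap(b)), T).
Bind T := wrap(b). Substituting into the earlier bindings gives Q := mk(mk(wrap(wrap(b)), wrap(b)), wrap(b)), Y2 := wrap(wrap(b)).
Applying the MGU to either side gives wrap(tree(mk(wrap(b), mk(mk(wrap(wrap(b)), wrap(b)), wrap(b))), wrap(mk(wrap(wrap(b)), wrap(b))))).

wrap(tree(mk(wrap(b), mk(mk(wrap(wrap(b)), wrap(b)), wrap(b))), wrap(mk(wrap(wrap(b)), wrap(b)))))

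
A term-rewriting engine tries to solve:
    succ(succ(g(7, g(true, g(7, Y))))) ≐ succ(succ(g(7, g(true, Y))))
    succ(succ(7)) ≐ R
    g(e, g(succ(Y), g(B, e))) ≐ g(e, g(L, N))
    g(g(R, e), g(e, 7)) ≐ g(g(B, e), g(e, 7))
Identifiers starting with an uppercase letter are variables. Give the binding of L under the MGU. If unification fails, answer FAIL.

Decompose succ/1: succ(g(7, g(true, g(7, Y)))) ≐ succ(g(7, g(true, Y))).
Decompose succ/1: g(7, g(true, g(7, Y))) ≐ g(7, g(true, Y)).
Decompose g/2: 7 ≐ 7,  g(true, g(7, Y)) ≐ g(true, Y).
Delete trivial equation 7 ≐ 7.
Decompose g/2: true ≐ true,  g(7, Y) ≐ Y.
Delete trivial equation true ≐ true.
Occurs check fails: Y occurs in g(7, Y); the equation Y ≐ g(7, Y) has no finite solution.

FAIL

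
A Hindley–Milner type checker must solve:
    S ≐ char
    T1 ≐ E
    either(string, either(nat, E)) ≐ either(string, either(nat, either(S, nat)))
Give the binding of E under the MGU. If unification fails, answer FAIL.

either(char, nat)

Bind S := char; substituting into the one remaining equation that mentions S gives: either(string, either(nat, E)) ≐ either(string, either(nat, either(char, nat))).
Bind T1 := E; no other remaining equation mentions T1.
Decompose either/2: string ≐ string,  either(nat, E) ≐ either(nat, either(char, nat)).
Delete trivial equation string ≐ string.
Decompose either/2: nat ≐ nat,  E ≐ either(char, nat).
Delete trivial equation nat ≐ nat.
Bind E := either(char, nat). Substituting into the earlier binding gives T1 := either(char, nat).
MGU = { S -> char, T1 -> either(char, nat), E -> either(char, nat) }, so E -> either(char, nat).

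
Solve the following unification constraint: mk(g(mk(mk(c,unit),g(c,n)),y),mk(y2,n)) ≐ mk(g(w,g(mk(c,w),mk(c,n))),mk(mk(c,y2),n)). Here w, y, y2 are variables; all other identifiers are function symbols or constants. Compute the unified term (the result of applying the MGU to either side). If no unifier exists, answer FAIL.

Decompose mk/2: g(mk(mk(c,unit),g(c,n)),y) ≐ g(w,g(mk(c,w),mk(c,n))),  mk(y2,n) ≐ mk(mk(c,y2),n).
Decompose g/2: mk(mk(c,unit),g(c,n)) ≐ w,  y ≐ g(mk(c,w),mk(c,n)).
Bind w := mk(mk(c,unit),g(c,n)); substituting into the one remaining equation that mentions w gives: y ≐ g(mk(c,mk(mk(c,unit),g(c,n))),mk(c,n)).
Bind y := g(mk(c,mk(mk(c,unit),g(c,n))),mk(c,n)); no other remaining equation mentions y.
Decompose mk/2: y2 ≐ mk(c,y2),  n ≐ n.
Occurs check fails: y2 occurs in mk(c,y2); the equation y2 ≐ mk(c,y2) has no finite solution.

FAIL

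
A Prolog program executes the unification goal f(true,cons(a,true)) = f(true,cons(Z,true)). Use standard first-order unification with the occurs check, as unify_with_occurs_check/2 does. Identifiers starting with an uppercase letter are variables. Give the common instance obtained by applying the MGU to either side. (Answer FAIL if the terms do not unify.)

f(true,cons(a,true))

Decompose f/2: true = true,  cons(a,true) = cons(Z,true).
Delete trivial equation true = true.
Decompose cons/2: a = Z,  true = true.
Bind Z := a; no other remaining equation mentions Z.
Delete trivial equation true = true.
Applying the MGU to either side gives f(true,cons(a,true)).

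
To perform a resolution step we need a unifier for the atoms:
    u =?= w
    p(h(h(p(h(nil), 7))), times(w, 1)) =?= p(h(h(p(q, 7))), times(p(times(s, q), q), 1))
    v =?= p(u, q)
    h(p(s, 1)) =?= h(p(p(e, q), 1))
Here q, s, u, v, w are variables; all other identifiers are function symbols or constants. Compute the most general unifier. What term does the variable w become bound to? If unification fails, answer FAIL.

p(times(p(e, h(nil)), h(nil)), h(nil))

Bind u := w; substituting into the one remaining equation that mentions u gives: v =?= p(w, q).
Decompose p/2: h(h(p(h(nil), 7))) =?= h(h(p(q, 7))),  times(w, 1) =?= times(p(times(s, q), q), 1).
Decompose h/1: h(p(h(nil), 7)) =?= h(p(q, 7)).
Decompose h/1: p(h(nil), 7) =?= p(q, 7).
Decompose p/2: h(nil) =?= q,  7 =?= 7.
Bind q := h(nil); substituting into the 3 remaining equations that mention q gives: times(w, 1) =?= times(p(times(s, h(nil)), h(nil)), 1),  v =?= p(w, h(nil)),  h(p(s, 1)) =?= h(p(p(e, h(nil)), 1)).
Delete trivial equation 7 =?= 7.
Decompose times/2: w =?= p(times(s, h(nil)), h(nil)),  1 =?= 1.
Bind w := p(times(s, h(nil)), h(nil)); substituting into the one remaining equation that mentions w gives: v =?= p(p(times(s, h(nil)), h(nil)), h(nil)). Substituting into the earlier binding gives u := p(times(s, h(nil)), h(nil)).
Delete trivial equation 1 =?= 1.
Bind v := p(p(times(s, h(nil)), h(nil)), h(nil)); no other remaining equation mentions v.
Decompose h/1: p(s, 1) =?= p(p(e, h(nil)), 1).
Decompose p/2: s =?= p(e, h(nil)),  1 =?= 1.
Bind s := p(e, h(nil)); no other remaining equation mentions s. Substituting into the earlier bindings gives u := p(times(p(e, h(nil)), h(nil)), h(nil)), w := p(times(p(e, h(nil)), h(nil)), h(nil)), v := p(p(times(p(e, h(nil)), h(nil)), h(nil)), h(nil)).
Delete trivial equation 1 =?= 1.
MGU = { u ↦ p(times(p(e, h(nil)), h(nil)), h(nil)), q ↦ h(nil), w ↦ p(times(p(e, h(nil)), h(nil)), h(nil)), v ↦ p(p(times(p(e, h(nil)), h(nil)), h(nil)), h(nil)), s ↦ p(e, h(nil)) }, so w ↦ p(times(p(e, h(nil)), h(nil)), h(nil)).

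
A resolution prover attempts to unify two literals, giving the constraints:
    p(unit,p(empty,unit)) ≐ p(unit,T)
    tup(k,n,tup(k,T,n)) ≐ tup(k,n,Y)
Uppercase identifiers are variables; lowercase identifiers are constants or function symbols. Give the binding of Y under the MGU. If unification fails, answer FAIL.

tup(k,p(empty,unit),n)

Decompose p/2: unit ≐ unit,  p(empty,unit) ≐ T.
Delete trivial equation unit ≐ unit.
Bind T := p(empty,unit); substituting into the remaining equation gives: tup(k,n,tup(k,p(empty,unit),n)) ≐ tup(k,n,Y).
Decompose tup/3: k ≐ k,  n ≐ n,  tup(k,p(empty,unit),n) ≐ Y.
Delete trivial equation k ≐ k.
Delete trivial equation n ≐ n.
Bind Y := tup(k,p(empty,unit),n).
MGU = { T ↦ p(empty,unit), Y ↦ tup(k,p(empty,unit),n) }, so Y ↦ tup(k,p(empty,unit),n).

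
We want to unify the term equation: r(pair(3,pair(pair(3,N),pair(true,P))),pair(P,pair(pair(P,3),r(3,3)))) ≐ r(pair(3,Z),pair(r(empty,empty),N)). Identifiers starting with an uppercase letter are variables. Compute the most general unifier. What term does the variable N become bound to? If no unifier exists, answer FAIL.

Decompose r/2: pair(3,pair(pair(3,N),pair(true,P))) ≐ pair(3,Z),  pair(P,pair(pair(P,3),r(3,3))) ≐ pair(r(empty,empty),N).
Decompose pair/2: 3 ≐ 3,  pair(pair(3,N),pair(true,P)) ≐ Z.
Delete trivial equation 3 ≐ 3.
Bind Z := pair(pair(3,N),pair(true,P)); no other remaining equation mentions Z.
Decompose pair/2: P ≐ r(empty,empty),  pair(pair(P,3),r(3,3)) ≐ N.
Bind P := r(empty,empty); substituting into the remaining equation gives: pair(pair(r(empty,empty),3),r(3,3)) ≐ N. Substituting into the earlier binding gives Z := pair(pair(3,N),pair(true,r(empty,empty))).
Bind N := pair(pair(r(empty,empty),3),r(3,3)). Substituting into the earlier binding gives Z := pair(pair(3,pair(pair(r(empty,empty),3),r(3,3))),pair(true,r(empty,empty))).
MGU = { Z -> pair(pair(3,pair(pair(r(empty,empty),3),r(3,3))),pair(true,r(empty,empty))), P -> r(empty,empty), N -> pair(pair(r(empty,empty),3),r(3,3)) }, so N -> pair(pair(r(empty,empty),3),r(3,3)).

pair(pair(r(empty,empty),3),r(3,3))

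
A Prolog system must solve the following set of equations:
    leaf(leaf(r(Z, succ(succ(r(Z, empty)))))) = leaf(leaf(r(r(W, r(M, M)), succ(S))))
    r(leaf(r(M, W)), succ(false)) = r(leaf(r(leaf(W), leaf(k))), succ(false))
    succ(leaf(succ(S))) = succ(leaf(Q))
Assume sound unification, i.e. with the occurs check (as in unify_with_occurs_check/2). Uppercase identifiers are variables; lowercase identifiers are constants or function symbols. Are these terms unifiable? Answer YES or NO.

YES

Decompose leaf/1: leaf(r(Z, succ(succ(r(Z, empty))))) = leaf(r(r(W, r(M, M)), succ(S))).
Decompose leaf/1: r(Z, succ(succ(r(Z, empty)))) = r(r(W, r(M, M)), succ(S)).
Decompose r/2: Z = r(W, r(M, M)),  succ(succ(r(Z, empty))) = succ(S).
Bind Z := r(W, r(M, M)); substituting into the one remaining equation that mentions Z gives: succ(succ(r(r(W, r(M, M)), empty))) = succ(S).
Decompose succ/1: succ(r(r(W, r(M, M)), empty)) = S.
Bind S := succ(r(r(W, r(M, M)), empty)); substituting into the one remaining equation that mentions S gives: succ(leaf(succ(succ(r(r(W, r(M, M)), empty))))) = succ(leaf(Q)).
Decompose r/2: leaf(r(M, W)) = leaf(r(leaf(W), leaf(k))),  succ(false) = succ(false).
Decompose leaf/1: r(M, W) = r(leaf(W), leaf(k)).
Decompose r/2: M = leaf(W),  W = leaf(k).
Bind M := leaf(W); substituting into the one remaining equation that mentions M gives: succ(leaf(succ(succ(r(r(W, r(leaf(W), leaf(W))), empty))))) = succ(leaf(Q)). Substituting into the earlier bindings gives Z := r(W, r(leaf(W), leaf(W))), S := succ(r(r(W, r(leaf(W), leaf(W))), empty)).
Bind W := leaf(k); substituting into the one remaining equation that mentions W gives: succ(leaf(succ(succ(r(r(leaf(k), r(leaf(leaf(k)), leaf(leaf(k)))), empty))))) = succ(leaf(Q)). Substituting into the earlier bindings gives Z := r(leaf(k), r(leaf(leaf(k)), leaf(leaf(k)))), S := succ(r(r(leaf(k), r(leaf(leaf(k)), leaf(leaf(k)))), empty)), M := leaf(leaf(k)).
Delete trivial equation succ(false) = succ(false).
Decompose succ/1: leaf(succ(succ(r(r(leaf(k), r(leaf(leaf(k)), leaf(leaf(k)))), empty)))) = leaf(Q).
Decompose leaf/1: succ(succ(r(r(leaf(k), r(leaf(leaf(k)), leaf(leaf(k)))), empty))) = Q.
Bind Q := succ(succ(r(r(leaf(k), r(leaf(leaf(k)), leaf(leaf(k)))), empty))).
No equations remain and no clash or occurs-check failure arose, so a unifier exists.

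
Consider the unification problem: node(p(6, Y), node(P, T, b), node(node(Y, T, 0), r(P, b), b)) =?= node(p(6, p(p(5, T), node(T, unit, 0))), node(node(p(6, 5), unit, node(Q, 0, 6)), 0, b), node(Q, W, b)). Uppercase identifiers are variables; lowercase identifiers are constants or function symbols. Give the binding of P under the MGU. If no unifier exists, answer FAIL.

node(p(6, 5), unit, node(node(p(p(5, 0), node(0, unit, 0)), 0, 0), 0, 6))

Decompose node/3: p(6, Y) =?= p(6, p(p(5, T), node(T, unit, 0))),  node(P, T, b) =?= node(node(p(6, 5), unit, node(Q, 0, 6)), 0, b),  node(node(Y, T, 0), r(P, b), b) =?= node(Q, W, b).
Decompose p/2: 6 =?= 6,  Y =?= p(p(5, T), node(T, unit, 0)).
Delete trivial equation 6 =?= 6.
Bind Y := p(p(5, T), node(T, unit, 0)); substituting into the one remaining equation that mentions Y gives: node(node(p(p(5, T), node(T, unit, 0)), T, 0), r(P, b), b) =?= node(Q, W, b).
Decompose node/3: P =?= node(p(6, 5), unit, node(Q, 0, 6)),  T =?= 0,  b =?= b.
Bind P := node(p(6, 5), unit, node(Q, 0, 6)); substituting into the one remaining equation that mentions P gives: node(node(p(p(5, T), node(T, unit, 0)), T, 0), r(node(p(6, 5), unit, node(Q, 0, 6)), b), b) =?= node(Q, W, b).
Bind T := 0; substituting into the one remaining equation that mentions T gives: node(node(p(p(5, 0), node(0, unit, 0)), 0, 0), r(node(p(6, 5), unit, node(Q, 0, 6)), b), b) =?= node(Q, W, b). Substituting into the earlier binding gives Y := p(p(5, 0), node(0, unit, 0)).
Delete trivial equation b =?= b.
Decompose node/3: node(p(p(5, 0), node(0, unit, 0)), 0, 0) =?= Q,  r(node(p(6, 5), unit, node(Q, 0, 6)), b) =?= W,  b =?= b.
Bind Q := node(p(p(5, 0), node(0, unit, 0)), 0, 0); substituting into the one remaining equation that mentions Q gives: r(node(p(6, 5), unit, node(node(p(p(5, 0), node(0, unit, 0)), 0, 0), 0, 6)), b) =?= W. Substituting into the earlier binding gives P := node(p(6, 5), unit, node(node(p(p(5, 0), node(0, unit, 0)), 0, 0), 0, 6)).
Bind W := r(node(p(6, 5), unit, node(node(p(p(5, 0), node(0, unit, 0)), 0, 0), 0, 6)), b); no other remaining equation mentions W.
Delete trivial equation b =?= b.
MGU = { Y ↦ p(p(5, 0), node(0, unit, 0)), P ↦ node(p(6, 5), unit, node(node(p(p(5, 0), node(0, unit, 0)), 0, 0), 0, 6)), T ↦ 0, Q ↦ node(p(p(5, 0), node(0, unit, 0)), 0, 0), W ↦ r(node(p(6, 5), unit, node(node(p(p(5, 0), node(0, unit, 0)), 0, 0), 0, 6)), b) }, so P ↦ node(p(6, 5), unit, node(node(p(p(5, 0), node(0, unit, 0)), 0, 0), 0, 6)).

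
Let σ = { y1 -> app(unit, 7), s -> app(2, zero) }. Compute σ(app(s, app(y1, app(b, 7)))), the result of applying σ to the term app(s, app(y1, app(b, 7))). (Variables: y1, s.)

Replace each occurrence of y1 with app(unit, 7).
Replace each occurrence of s with app(2, zero).
Result: app(app(2, zero), app(app(unit, 7), app(b, 7))).

app(app(2, zero), app(app(unit, 7), app(b, 7)))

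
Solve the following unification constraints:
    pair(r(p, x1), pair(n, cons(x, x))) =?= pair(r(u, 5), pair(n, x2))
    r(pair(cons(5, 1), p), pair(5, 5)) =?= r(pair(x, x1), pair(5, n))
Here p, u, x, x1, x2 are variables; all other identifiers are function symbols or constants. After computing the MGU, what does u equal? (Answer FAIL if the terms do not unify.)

FAIL

Decompose pair/2: r(p, x1) =?= r(u, 5),  pair(n, cons(x, x)) =?= pair(n, x2).
Decompose r/2: p =?= u,  x1 =?= 5.
Bind p := u; substituting into the one remaining equation that mentions p gives: r(pair(cons(5, 1), u), pair(5, 5)) =?= r(pair(x, x1), pair(5, n)).
Bind x1 := 5; substituting into the one remaining equation that mentions x1 gives: r(pair(cons(5, 1), u), pair(5, 5)) =?= r(pair(x, 5), pair(5, n)).
Decompose pair/2: n =?= n,  cons(x, x) =?= x2.
Delete trivial equation n =?= n.
Bind x2 := cons(x, x); no other remaining equation mentions x2.
Decompose r/2: pair(cons(5, 1), u) =?= pair(x, 5),  pair(5, 5) =?= pair(5, n).
Decompose pair/2: cons(5, 1) =?= x,  u =?= 5.
Bind x := cons(5, 1); no other remaining equation mentions x. Substituting into the earlier binding gives x2 := cons(cons(5, 1), cons(5, 1)).
Bind u := 5; no other remaining equation mentions u. Substituting into the earlier binding gives p := 5.
Decompose pair/2: 5 =?= 5,  5 =?= n.
Delete trivial equation 5 =?= 5.
Clash: constants 5 and n differ; no unifier exists.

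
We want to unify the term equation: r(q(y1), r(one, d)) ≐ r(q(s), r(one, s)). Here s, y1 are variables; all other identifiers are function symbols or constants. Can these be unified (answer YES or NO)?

YES

Decompose r/2: q(y1) ≐ q(s),  r(one, d) ≐ r(one, s).
Decompose q/1: y1 ≐ s.
Bind y1 := s; no other remaining equation mentions y1.
Decompose r/2: one ≐ one,  d ≐ s.
Delete trivial equation one ≐ one.
Bind s := d. Substituting into the earlier binding gives y1 := d.
No equations remain and no clash or occurs-check failure arose, so a unifier exists.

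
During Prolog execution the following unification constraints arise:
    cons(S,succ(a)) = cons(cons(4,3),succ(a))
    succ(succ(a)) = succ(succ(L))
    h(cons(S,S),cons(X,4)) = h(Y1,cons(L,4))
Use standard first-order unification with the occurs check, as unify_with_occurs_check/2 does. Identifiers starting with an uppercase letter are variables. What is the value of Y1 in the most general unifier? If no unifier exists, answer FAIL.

cons(cons(4,3),cons(4,3))

Decompose cons/2: S = cons(4,3),  succ(a) = succ(a).
Bind S := cons(4,3); substituting into the one remaining equation that mentions S gives: h(cons(cons(4,3),cons(4,3)),cons(X,4)) = h(Y1,cons(L,4)).
Delete trivial equation succ(a) = succ(a).
Decompose succ/1: succ(a) = succ(L).
Decompose succ/1: a = L.
Bind L := a; substituting into the remaining equation gives: h(cons(cons(4,3),cons(4,3)),cons(X,4)) = h(Y1,cons(a,4)).
Decompose h/2: cons(cons(4,3),cons(4,3)) = Y1,  cons(X,4) = cons(a,4).
Bind Y1 := cons(cons(4,3),cons(4,3)); no other remaining equation mentions Y1.
Decompose cons/2: X = a,  4 = 4.
Bind X := a; no other remaining equation mentions X.
Delete trivial equation 4 = 4.
MGU = { S = cons(4,3), L = a, Y1 = cons(cons(4,3),cons(4,3)), X = a }, so Y1 = cons(cons(4,3),cons(4,3)).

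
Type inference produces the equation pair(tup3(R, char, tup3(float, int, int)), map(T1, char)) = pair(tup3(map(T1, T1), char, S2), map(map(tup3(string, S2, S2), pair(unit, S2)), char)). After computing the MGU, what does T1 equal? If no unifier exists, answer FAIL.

map(tup3(string, tup3(float, int, int), tup3(float, int, int)), pair(unit, tup3(float, int, int)))

Decompose pair/2: tup3(R, char, tup3(float, int, int)) = tup3(map(T1, T1), char, S2),  map(T1, char) = map(map(tup3(string, S2, S2), pair(unit, S2)), char).
Decompose tup3/3: R = map(T1, T1),  char = char,  tup3(float, int, int) = S2.
Bind R := map(T1, T1); no other remaining equation mentions R.
Delete trivial equation char = char.
Bind S2 := tup3(float, int, int); substituting into the remaining equation gives: map(T1, char) = map(map(tup3(string, tup3(float, int, int), tup3(float, int, int)), pair(unit, tup3(float, int, int))), char).
Decompose map/2: T1 = map(tup3(string, tup3(float, int, int), tup3(float, int, int)), pair(unit, tup3(float, int, int))),  char = char.
Bind T1 := map(tup3(string, tup3(float, int, int), tup3(float, int, int)), pair(unit, tup3(float, int, int))); no other remaining equation mentions T1. Substituting into the earlier binding gives R := map(map(tup3(string, tup3(float, int, int), tup3(float, int, int)), pair(unit, tup3(float, int, int))), map(tup3(string, tup3(float, int, int), tup3(float, int, int)), pair(unit, tup3(float, int, int)))).
Delete trivial equation char = char.
MGU = { R := map(map(tup3(string, tup3(float, int, int), tup3(float, int, int)), pair(unit, tup3(float, int, int))), map(tup3(string, tup3(float, int, int), tup3(float, int, int)), pair(unit, tup3(float, int, int)))), S2 := tup3(float, int, int), T1 := map(tup3(string, tup3(float, int, int), tup3(float, int, int)), pair(unit, tup3(float, int, int))) }, so T1 := map(tup3(string, tup3(float, int, int), tup3(float, int, int)), pair(unit, tup3(float, int, int))).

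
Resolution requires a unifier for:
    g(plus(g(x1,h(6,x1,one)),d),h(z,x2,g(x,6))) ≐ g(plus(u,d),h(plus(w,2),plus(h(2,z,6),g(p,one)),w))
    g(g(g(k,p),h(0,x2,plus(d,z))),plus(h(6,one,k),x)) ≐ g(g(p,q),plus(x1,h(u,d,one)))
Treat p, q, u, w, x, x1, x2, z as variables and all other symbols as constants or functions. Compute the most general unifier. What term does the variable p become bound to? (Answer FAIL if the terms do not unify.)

Decompose g/2: plus(g(x1,h(6,x1,one)),d) ≐ plus(u,d),  h(z,x2,g(x,6)) ≐ h(plus(w,2),plus(h(2,z,6),g(p,one)),w).
Decompose plus/2: g(x1,h(6,x1,one)) ≐ u,  d ≐ d.
Bind u := g(x1,h(6,x1,one)); substituting into the one remaining equation that mentions u gives: g(g(g(k,p),h(0,x2,plus(d,z))),plus(h(6,one,k),x)) ≐ g(g(p,q),plus(x1,h(g(x1,h(6,x1,one)),d,one))).
Delete trivial equation d ≐ d.
Decompose h/3: z ≐ plus(w,2),  x2 ≐ plus(h(2,z,6),g(p,one)),  g(x,6) ≐ w.
Bind z := plus(w,2); substituting into the 2 remaining equations that mention z gives: x2 ≐ plus(h(2,plus(w,2),6),g(p,one)),  g(g(g(k,p),h(0,x2,plus(d,plus(w,2)))),plus(h(6,one,k),x)) ≐ g(g(p,q),plus(x1,h(g(x1,h(6,x1,one)),d,one))).
Bind x2 := plus(h(2,plus(w,2),6),g(p,one)); substituting into the one remaining equation that mentions x2 gives: g(g(g(k,p),h(0,plus(h(2,plus(w,2),6),g(p,one)),plus(d,plus(w,2)))),plus(h(6,one,k),x)) ≐ g(g(p,q),plus(x1,h(g(x1,h(6,x1,one)),d,one))).
Bind w := g(x,6); substituting into the remaining equation gives: g(g(g(k,p),h(0,plus(h(2,plus(g(x,6),2),6),g(p,one)),plus(d,plus(g(x,6),2)))),plus(h(6,one,k),x)) ≐ g(g(p,q),plus(x1,h(g(x1,h(6,x1,one)),d,one))). Substituting into the earlier bindings gives z := plus(g(x,6),2), x2 := plus(h(2,plus(g(x,6),2),6),g(p,one)).
Decompose g/2: g(g(k,p),h(0,plus(h(2,plus(g(x,6),2),6),g(p,one)),plus(d,plus(g(x,6),2)))) ≐ g(p,q),  plus(h(6,one,k),x) ≐ plus(x1,h(g(x1,h(6,x1,one)),d,one)).
Decompose g/2: g(k,p) ≐ p,  h(0,plus(h(2,plus(g(x,6),2),6),g(p,one)),plus(d,plus(g(x,6),2))) ≐ q.
Occurs check fails: p occurs in g(k,p); the equation p ≐ g(k,p) has no finite solution.

FAIL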